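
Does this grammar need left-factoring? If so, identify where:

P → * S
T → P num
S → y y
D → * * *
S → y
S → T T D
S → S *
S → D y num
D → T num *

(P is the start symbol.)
Left-factoring is needed when two productions for the same non-terminal
share a common prefix on the right-hand side.

Productions for S:
  S → y y
  S → y
  S → T T D
  S → S *
  S → D y num
Productions for D:
  D → * * *
  D → T num *

Found common prefix 'y' in productions for S

Answer: Yes, S has productions with common prefix 'y'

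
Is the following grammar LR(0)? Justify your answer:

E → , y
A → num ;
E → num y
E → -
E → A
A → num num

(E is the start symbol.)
A grammar is LR(0) if no state in the canonical LR(0) collection has:
  - both a shift item (dot before a terminal) and a complete item (shift-reduce conflict), or
  - two or more complete items (reduce-reduce conflict; the accept item [E' → E .] counts as a complete item here).

Augment with E' → E and build the canonical LR(0) collection (I0 = CLOSURE({[E' → . E]}), then GOTO on every symbol after a dot until no new states appear). It has 10 states:
  I0: { [A → . num ;], [A → . num num], [E → . , y], [E → . -], [E → . A], [E → . num y], [E' → . E] }  — shift
  I1: { [E → , . y] }  — shift
  I2: { [E → - .] }  — reduce
  I3: { [E → A .] }  — reduce
  I4: { [E' → E .] }  — accept
  I5: { [A → num . ;], [A → num . num], [E → num . y] }  — shift
  I6: { [A → num ; .] }  — reduce
  I7: { [A → num num .] }  — reduce
  I8: { [E → num y .] }  — reduce
  I9: { [E → , y .] }  — reduce

Every state is either a pure shift/goto state or contains exactly one complete item and nothing to shift — no conflicts. The grammar is LR(0).

Answer: Yes, the grammar is LR(0)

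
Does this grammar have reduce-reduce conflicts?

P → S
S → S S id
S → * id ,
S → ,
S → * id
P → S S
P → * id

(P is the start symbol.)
Yes — I11: [P → * id .] vs [S → * id .]

Augment with P' → P and build the canonical LR(0) collection (I0 = CLOSURE({[P' → . P]}), then GOTO on every symbol after a dot until no new states appear). It has 12 states:
  I0: { [P → . * id], [P → . S S], [P → . S], [P' → . P], [S → . * id ,], [S → . * id], [S → . ,], [S → . S S id] }  — shift
  I1: { [P → * . id], [S → * . id ,], [S → * . id] }  — shift
  I2: { [S → , .] }  — reduce
  I3: { [P' → P .] }  — accept
  I4: { [P → S . S], [P → S .], [S → . * id ,], [S → . * id], [S → . ,], [S → . S S id], [S → S . S id] }  — shift, reduce
  I5: { [S → * . id ,], [S → * . id] }  — shift
  I6: { [P → S S .], [S → . * id ,], [S → . * id], [S → . ,], [S → . S S id], [S → S . S id], [S → S S . id] }  — shift, reduce
  I7: { [S → . * id ,], [S → . * id], [S → . ,], [S → . S S id], [S → S . S id], [S → S S . id] }  — shift
  I8: { [S → S S id .] }  — reduce
  I9: { [S → * id . ,], [S → * id .] }  — shift, reduce
  I10: { [S → * id , .] }  — reduce
  I11: { [P → * id .], [S → * id . ,], [S → * id .] }  — shift, 2 reduces

I11 contains complete items [P → * id .], [S → * id .] — reduce-reduce conflict.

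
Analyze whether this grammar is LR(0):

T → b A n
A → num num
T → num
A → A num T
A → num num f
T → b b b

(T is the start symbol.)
A grammar is LR(0) if no state in the canonical LR(0) collection has:
  - both a shift item (dot before a terminal) and a complete item (shift-reduce conflict), or
  - two or more complete items (reduce-reduce conflict; the accept item [T' → T .] counts as a complete item here).

Augment with T' → T and build the canonical LR(0) collection (I0 = CLOSURE({[T' → . T]}), then GOTO on every symbol after a dot until no new states appear). It has 13 states:
  I0: { [T → . b A n], [T → . b b b], [T → . num], [T' → . T] }  — shift
  I1: { [T' → T .] }  — accept
  I2: { [A → . A num T], [A → . num num f], [A → . num num], [T → b . A n], [T → b . b b] }  — shift
  I3: { [T → num .] }  — reduce
  I4: { [A → A . num T], [T → b A . n] }  — shift
  I5: { [T → b b . b] }  — shift
  I6: { [A → num . num f], [A → num . num] }  — shift
  I7: { [A → num num . f], [A → num num .] }  — shift, reduce
  I8: { [A → num num f .] }  — reduce
  I9: { [T → b b b .] }  — reduce
  I10: { [T → b A n .] }  — reduce
  I11: { [A → A num . T], [T → . b A n], [T → . b b b], [T → . num] }  — shift
  I12: { [A → A num T .] }  — reduce

Conflict in state I7:
  Shift-reduce conflict between [A → num num .] and [A → num num . f]
So the grammar is NOT LR(0).

Answer: No. Shift-reduce conflict between [A → num num .] and [A → num num . f]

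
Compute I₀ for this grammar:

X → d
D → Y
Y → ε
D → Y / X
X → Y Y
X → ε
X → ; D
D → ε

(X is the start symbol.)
{ [X → . ; D], [X → . Y Y], [X → . d], [X → .], [X' → . X], [Y → .] }

First, augment the grammar with X' → X
I₀ = CLOSURE({ [X' → . X] }):
  [X' → . X] has the dot before X: add [X → . d], [X → . Y Y], [X → .], [X → . ; D]
  [X → . Y Y] has the dot before Y: add [Y → .]
No further items can be added.

I₀ = { [X → . ; D], [X → . Y Y], [X → . d], [X → .], [X' → . X], [Y → .] }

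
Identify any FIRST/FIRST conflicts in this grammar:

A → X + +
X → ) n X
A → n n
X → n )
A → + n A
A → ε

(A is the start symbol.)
A FIRST/FIRST conflict occurs when two productions N → α and N → β for the same non-terminal have FIRST(α) ∩ FIRST(β) ≠ ∅ (with ε ∈ FIRST of a nullable right-hand side, so two nullable alternatives also conflict).

FIRST sets of the non-terminals at (or reachable through a nullable prefix from) the front of some alternative:
  FIRST(X) = { ')', 'n' }

Productions for A:
  A → X + +: FIRST = { ')', 'n' }
  A → n n: FIRST = { 'n' }
  A → + n A: FIRST = { '+' }
  A → ε: FIRST = { ε }
Productions for X:
  X → ) n X: FIRST = { ')' }
  X → n ): FIRST = { 'n' }

Conflict for A: A → X + + and A → n n
  Overlap: { 'n' }

Answer: Yes. A → X '+' '+' / A → n n on { 'n' }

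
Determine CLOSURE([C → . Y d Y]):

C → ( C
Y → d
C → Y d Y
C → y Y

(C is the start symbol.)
{ [C → . Y d Y], [Y → . d] }

To compute CLOSURE, for each item [A → α.Bβ] where B is a non-terminal, add [B → .γ] for all productions B → γ; repeat for the newly added items until nothing changes.

Start with: [C → . Y d Y]
  [C → . Y d Y] has the dot before Y: add [Y → . d]
No further items can be added.

CLOSURE = { [C → . Y d Y], [Y → . d] }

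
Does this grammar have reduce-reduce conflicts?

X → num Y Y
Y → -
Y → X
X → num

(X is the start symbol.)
A reduce-reduce conflict occurs when an LR(0) state has two complete items [A → α .] and [B → β .] — both call for a reduction, and with no lookahead the parser cannot choose between them.

Augment with X' → X and build the canonical LR(0) collection (I0 = CLOSURE({[X' → . X]}), then GOTO on every symbol after a dot until no new states appear). It has 7 states:
  I0: { [X → . num Y Y], [X → . num], [X' → . X] }  — shift
  I1: { [X' → X .] }  — accept
  I2: { [X → . num Y Y], [X → . num], [X → num . Y Y], [X → num .], [Y → . -], [Y → . X] }  — shift, reduce
  I3: { [Y → - .] }  — reduce
  I4: { [Y → X .] }  — reduce
  I5: { [X → . num Y Y], [X → . num], [X → num Y . Y], [Y → . -], [Y → . X] }  — shift
  I6: { [X → num Y Y .] }  — reduce

No state contains more than one complete item.

Answer: No reduce-reduce conflicts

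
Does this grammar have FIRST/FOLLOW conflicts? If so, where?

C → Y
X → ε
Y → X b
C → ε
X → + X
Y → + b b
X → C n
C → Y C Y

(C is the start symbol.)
Yes. C → Y with FOLLOW(C) on { '+', 'b', 'n' }; C → Y C Y with FOLLOW(C) on { '+', 'b', 'n' }; X → C n with FOLLOW(X) on { 'b' }

A FIRST/FOLLOW conflict occurs when a non-terminal N has a nullable alternative N → β (β ⇒* ε) and another alternative N → α with FIRST(α) ∩ FOLLOW(N) ≠ ∅: on such a lookahead the parser cannot decide between expanding α and letting N vanish via β.

Nullable non-terminals: C, X.
FIRST sets used below: FIRST(Y) = { '+', 'b', 'n' }, FIRST(C) = { '+', 'b', 'n', ε }

C: nullable alternative(s) C → ε; FOLLOW(C) = { $, '+', 'b', 'n' }
  C → Y: FIRST \ {ε} = { '+', 'b', 'n' } — overlaps FOLLOW(C) on { '+', 'b', 'n' }: CONFLICT
  C → ε: FIRST \ {ε} = { } — this is the only nullable alternative, skip
  C → Y C Y: FIRST \ {ε} = { '+', 'b', 'n' } — overlaps FOLLOW(C) on { '+', 'b', 'n' }: CONFLICT

X: nullable alternative(s) X → ε; FOLLOW(X) = { 'b' }
  X → ε: FIRST \ {ε} = { } — this is the only nullable alternative, skip
  X → + X: FIRST \ {ε} = { '+' } — disjoint from FOLLOW(X)
  X → C n: FIRST \ {ε} = { '+', 'b', 'n' } — overlaps FOLLOW(X) on { 'b' }: CONFLICT

Y has no nullable alternative, so no FIRST/FOLLOW check is needed there.

So the grammar has 3 FIRST/FOLLOW conflicts (marked CONFLICT above).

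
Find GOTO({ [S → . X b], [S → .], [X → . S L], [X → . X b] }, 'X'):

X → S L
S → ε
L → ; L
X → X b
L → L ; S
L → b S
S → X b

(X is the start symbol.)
{ [S → X . b], [X → X . b] }

GOTO(I, 'X') = CLOSURE({ [A → αX.β] : [A → α.Xβ] ∈ I, X = 'X' })

Items with dot before 'X', with the dot advanced:
  [S → . X b] → [S → X . b]
  [X → . X b] → [X → X . b]
Closure adds nothing (no advanced item has the dot before a non-terminal).

GOTO = { [S → X . b], [X → X . b] }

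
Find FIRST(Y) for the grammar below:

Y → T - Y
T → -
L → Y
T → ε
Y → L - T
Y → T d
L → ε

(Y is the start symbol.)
To compute FIRST(Y), examine every production with Y on the left-hand side, reading each right-hand side left to right until a non-nullable symbol is reached.

FIRST sets of the other non-terminals involved (by the same procedure, iterated to a fixed point):
  FIRST(T) = { '-', ε }
  FIRST(L) = { '-', 'd', ε }

From Y → T - Y:
  - T is a non-terminal: add FIRST(T) \ {ε} = { '-' }
    T is nullable, so continue to the next symbol
  - '-' is a terminal: add '-' and stop
From Y → L - T:
  - L is a non-terminal: add FIRST(L) \ {ε} = { '-', 'd' }
    L is nullable, so continue to the next symbol
  - '-' is a terminal: add '-' and stop
From Y → T d:
  - T is a non-terminal: add FIRST(T) \ {ε} = { '-' }
    T is nullable, so continue to the next symbol
  - d is a terminal: add 'd' and stop

Collecting: FIRST(Y) = { '-', 'd' }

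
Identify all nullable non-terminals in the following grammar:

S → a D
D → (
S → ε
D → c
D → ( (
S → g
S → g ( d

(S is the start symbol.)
{ 'S' }

A non-terminal is nullable if it can derive ε (the empty string): either it has an ε-production, or it has a production whose right-hand side consists entirely of nullable non-terminals.

ε-productions: S → ε
So S is immediately nullable.
No further non-terminal can be added: every production for the remaining non-terminals contains a terminal or a non-nullable non-terminal.
Nullable = { 'S' }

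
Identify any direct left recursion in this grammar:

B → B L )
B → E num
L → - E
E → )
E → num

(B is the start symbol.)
Direct left recursion occurs when N → N α for some non-terminal N (the right-hand side begins with the left-hand side itself).

B → B L ): LEFT RECURSIVE (starts with B)
B → E num: starts with E
L → - E: starts with '-'
E → ): starts with ')'
E → num: starts with num

The grammar has direct left recursion on: B.

Answer: Yes, B is left-recursive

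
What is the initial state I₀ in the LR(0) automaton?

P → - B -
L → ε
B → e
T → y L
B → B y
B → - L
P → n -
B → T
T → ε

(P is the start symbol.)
First, augment the grammar with P' → P
I₀ = CLOSURE({ [P' → . P] }):
  [P' → . P] has the dot before P: add [P → . - B -], [P → . n -]
No further items can be added.

I₀ = { [P → . - B -], [P → . n -], [P' → . P] }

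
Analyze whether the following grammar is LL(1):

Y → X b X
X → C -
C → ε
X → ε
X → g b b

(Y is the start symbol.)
Yes, the grammar is LL(1).

A grammar is LL(1) if for each non-terminal N with multiple productions, the predict sets of those productions are pairwise disjoint, where PREDICT(N → α) = (FIRST(α) \ {ε}) ∪ (FOLLOW(N) if α ⇒* ε).

Relevant sets:
  FIRST(C) = { ε }
  FOLLOW(X) = { $, 'b' }

For X:
  PREDICT(X → C '-') = { '-' }
  PREDICT(X → ε) = { $, 'b' }
  PREDICT(X → g b b) = { 'g' }
Y, C have a single production, so nothing to check there.

All predict sets are disjoint. The grammar IS LL(1).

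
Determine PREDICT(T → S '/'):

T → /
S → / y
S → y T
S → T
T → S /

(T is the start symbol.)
PREDICT(T → S '/') = (FIRST(RHS) \ {ε}) ∪ (FOLLOW(T) if ε ∈ FIRST(RHS), i.e. RHS ⇒* ε)
FIRST(S) = { '/', 'y' }
FIRST(S '/') = { '/', 'y' }
ε ∉ FIRST(S '/'), so FOLLOW(T) is not added.
PREDICT(T → S '/') = { '/', 'y' }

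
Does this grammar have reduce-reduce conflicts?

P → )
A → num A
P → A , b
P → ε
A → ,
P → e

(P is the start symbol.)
No reduce-reduce conflicts

Augment with P' → P and build the canonical LR(0) collection (I0 = CLOSURE({[P' → . P]}), then GOTO on every symbol after a dot until no new states appear). It has 10 states:
  I0: { [A → . ,], [A → . num A], [P → . )], [P → . A , b], [P → . e], [P → .], [P' → . P] }  — shift, reduce
  I1: { [P → ) .] }  — reduce
  I2: { [A → , .] }  — reduce
  I3: { [P → A . , b] }  — shift
  I4: { [P' → P .] }  — accept
  I5: { [P → e .] }  — reduce
  I6: { [A → . ,], [A → . num A], [A → num . A] }  — shift
  I7: { [A → num A .] }  — reduce
  I8: { [P → A , . b] }  — shift
  I9: { [P → A , b .] }  — reduce

No state contains more than one complete item.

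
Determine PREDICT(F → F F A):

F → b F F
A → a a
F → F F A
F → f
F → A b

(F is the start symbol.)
{ 'a', 'b', 'f' }

PREDICT(F → F F A) = (FIRST(RHS) \ {ε}) ∪ (FOLLOW(F) if ε ∈ FIRST(RHS), i.e. RHS ⇒* ε)
FIRST(F) = { 'a', 'b', 'f' }
FIRST(F F A) = { 'a', 'b', 'f' }
ε ∉ FIRST(F F A), so FOLLOW(F) is not added.
PREDICT(F → F F A) = { 'a', 'b', 'f' }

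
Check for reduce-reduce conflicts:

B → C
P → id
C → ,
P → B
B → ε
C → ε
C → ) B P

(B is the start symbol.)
Yes — I0: [B → .] vs [C → .]; I1: [B → .] vs [C → .]; I5: [B → .] vs [C → .]

Augment with B' → B and build the canonical LR(0) collection (I0 = CLOSURE({[B' → . B]}), then GOTO on every symbol after a dot until no new states appear). It has 9 states:
  I0: { [B → . C], [B → .], [B' → . B], [C → . ) B P], [C → . ,], [C → .] }  — shift, 2 reduces
  I1: { [B → . C], [B → .], [C → ) . B P], [C → . ) B P], [C → . ,], [C → .] }  — shift, 2 reduces
  I2: { [C → , .] }  — reduce
  I3: { [B' → B .] }  — accept
  I4: { [B → C .] }  — reduce
  I5: { [B → . C], [B → .], [C → ) B . P], [C → . ) B P], [C → . ,], [C → .], [P → . B], [P → . id] }  — shift, 2 reduces
  I6: { [P → B .] }  — reduce
  I7: { [C → ) B P .] }  — reduce
  I8: { [P → id .] }  — reduce

I0 contains complete items [B → .], [C → .] — reduce-reduce conflict.
I1 contains complete items [B → .], [C → .] — reduce-reduce conflict.
I5 contains complete items [B → .], [C → .] — reduce-reduce conflict.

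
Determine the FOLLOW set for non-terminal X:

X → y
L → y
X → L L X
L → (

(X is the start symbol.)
To compute FOLLOW(X), find every occurrence of X on a right-hand side N → α X β: add FIRST(β) \ {ε}, and if β is empty or nullable also add FOLLOW(N). Iterate to a fixed point.

X is the start symbol, so $ ∈ FOLLOW(X).
In X → L L X: X is at the end; this adds FOLLOW(X) to itself — nothing new

Taking the union: FOLLOW(X) = { $ }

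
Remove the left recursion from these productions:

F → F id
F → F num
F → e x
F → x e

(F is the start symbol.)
F → e x F'
F → x e F'
F' → id F'
F' → num F'
F' → ε

F is directly left-recursive. The standard transformation for
  A → A α₁ | ... | A α_m | β₁ | ... | β_n
is
  A  → β₁ A' | ... | β_n A'
  A' → α₁ A' | ... | α_m A' | ε

F → e x becomes F → e x F'
F → x e becomes F → x e F'
F → F id becomes F' → id F'
F → F num becomes F' → num F'
Add F' → ε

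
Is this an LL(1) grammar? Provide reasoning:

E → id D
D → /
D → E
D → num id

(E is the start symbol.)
A grammar is LL(1) if for each non-terminal N with multiple productions, the predict sets of those productions are pairwise disjoint, where PREDICT(N → α) = (FIRST(α) \ {ε}) ∪ (FOLLOW(N) if α ⇒* ε).

Relevant sets:
  FIRST(E) = { 'id' }

For D:
  PREDICT(D → '/') = { '/' }
  PREDICT(D → E) = { 'id' }
  PREDICT(D → num id) = { 'num' }
E has a single production, so nothing to check there.

All predict sets are disjoint. The grammar IS LL(1).

Answer: Yes, the grammar is LL(1).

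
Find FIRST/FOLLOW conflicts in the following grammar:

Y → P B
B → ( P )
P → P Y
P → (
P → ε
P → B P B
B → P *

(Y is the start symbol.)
Yes. P → P Y with FOLLOW(P) on { '(', '*' }; P → '(' with FOLLOW(P) on { '(' }; P → B P B with FOLLOW(P) on { '(', '*' }

A FIRST/FOLLOW conflict occurs when a non-terminal N has a nullable alternative N → β (β ⇒* ε) and another alternative N → α with FIRST(α) ∩ FOLLOW(N) ≠ ∅: on such a lookahead the parser cannot decide between expanding α and letting N vanish via β.

Nullable non-terminals: P.
FIRST sets used below: FIRST(P) = { '(', '*', ε }, FIRST(Y) = { '(', '*' }, FIRST(B) = { '(', '*' }

P: nullable alternative(s) P → ε; FOLLOW(P) = { '(', ')', '*' }
  P → P Y: FIRST \ {ε} = { '(', '*' } — overlaps FOLLOW(P) on { '(', '*' }: CONFLICT
  P → (: FIRST \ {ε} = { '(' } — overlaps FOLLOW(P) on { '(' }: CONFLICT
  P → ε: FIRST \ {ε} = { } — this is the only nullable alternative, skip
  P → B P B: FIRST \ {ε} = { '(', '*' } — overlaps FOLLOW(P) on { '(', '*' }: CONFLICT

B, Y have no nullable alternative, so no FIRST/FOLLOW check is needed there.

So the grammar has 3 FIRST/FOLLOW conflicts (marked CONFLICT above).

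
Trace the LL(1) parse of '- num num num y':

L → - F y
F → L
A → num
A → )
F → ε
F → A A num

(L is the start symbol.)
LL(1) parsing maintains a stack (initially the start symbol over $) and the input. At each step: if the stack top is a terminal, match it against the current input token; if it is a non-terminal N, replace it with the RHS of M[N, lookahead] (the unique production whose predict set contains the lookahead).

Stack is shown with the top on the left.

Stack          Input              Action
----------------------------------------
L $            - num num num y $  output L → - F y
- F y $        - num num num y $  match '-'
F y $          num num num y $    output F → A A num
A A num y $    num num num y $    output A → num
num A num y $  num num num y $    match 'num'
A num y $      num num y $        output A → num
num num y $    num num y $        match 'num'
num y $        num y $            match 'num'
y $            y $                match 'y'
$              $                  accept

The string is accepted.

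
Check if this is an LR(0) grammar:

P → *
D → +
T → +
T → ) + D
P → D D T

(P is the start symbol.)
Augment with P' → P and build the canonical LR(0) collection (I0 = CLOSURE({[P' → . P]}), then GOTO on every symbol after a dot until no new states appear). It has 11 states:
  I0: { [D → . +], [P → . *], [P → . D D T], [P' → . P] }  — shift
  I1: { [P → * .] }  — reduce
  I2: { [D → + .] }  — reduce
  I3: { [D → . +], [P → D . D T] }  — shift
  I4: { [P' → P .] }  — accept
  I5: { [P → D D . T], [T → . ) + D], [T → . +] }  — shift
  I6: { [T → ) . + D] }  — shift
  I7: { [T → + .] }  — reduce
  I8: { [P → D D T .] }  — reduce
  I9: { [D → . +], [T → ) + . D] }  — shift
  I10: { [T → ) + D .] }  — reduce

Every state is either a pure shift/goto state or contains exactly one complete item and nothing to shift — no conflicts. The grammar is LR(0).

Answer: Yes, the grammar is LR(0)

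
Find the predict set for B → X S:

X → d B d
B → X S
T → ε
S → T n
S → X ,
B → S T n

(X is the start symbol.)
{ 'd' }

PREDICT(B → X S) = (FIRST(RHS) \ {ε}) ∪ (FOLLOW(B) if ε ∈ FIRST(RHS), i.e. RHS ⇒* ε)
FIRST(X) = { 'd' }
FIRST(X S) = { 'd' }
ε ∉ FIRST(X S), so FOLLOW(B) is not added.
PREDICT(B → X S) = { 'd' }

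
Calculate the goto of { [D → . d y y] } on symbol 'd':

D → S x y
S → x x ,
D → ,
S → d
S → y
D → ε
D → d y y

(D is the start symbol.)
{ [D → d . y y] }

GOTO(I, 'd') = CLOSURE({ [A → αX.β] : [A → α.Xβ] ∈ I, X = 'd' })

Items with dot before 'd', with the dot advanced:
  [D → . d y y] → [D → d . y y]
Closure adds nothing (no advanced item has the dot before a non-terminal).

GOTO = { [D → d . y y] }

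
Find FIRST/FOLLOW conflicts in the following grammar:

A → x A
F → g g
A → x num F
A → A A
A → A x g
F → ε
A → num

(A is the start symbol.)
No FIRST/FOLLOW conflicts.

Nullable non-terminals: F.

F: nullable alternative(s) F → ε; FOLLOW(F) = { $, 'num', 'x' }
  F → g g: FIRST \ {ε} = { 'g' } — disjoint from FOLLOW(F)
  F → ε: FIRST \ {ε} = { } — this is the only nullable alternative, skip

A has no nullable alternative, so no FIRST/FOLLOW check is needed there.

No FIRST/FOLLOW conflicts found.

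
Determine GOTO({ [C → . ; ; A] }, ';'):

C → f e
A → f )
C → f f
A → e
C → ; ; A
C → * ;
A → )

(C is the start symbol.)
GOTO(I, ';') = CLOSURE({ [A → αX.β] : [A → α.Xβ] ∈ I, X = ';' })

Items with dot before ';', with the dot advanced:
  [C → . ; ; A] → [C → ; . ; A]
Closure adds nothing (no advanced item has the dot before a non-terminal).

GOTO = { [C → ; . ; A] }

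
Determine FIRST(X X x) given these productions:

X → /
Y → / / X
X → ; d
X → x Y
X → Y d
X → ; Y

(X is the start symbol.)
{ '/', ';', 'x' }

FIRST sets of the non-terminals involved (from the grammar, by fixed-point iteration):
  FIRST(X) = { '/', ';', 'x' }

To compute FIRST(X X x), process the symbols left to right:
Symbol X is a non-terminal. Add FIRST(X) \ {ε} = { '/', ';', 'x' }
X is not nullable (ε ∉ FIRST(X)), so stop here.
FIRST(X X x) = { '/', ';', 'x' }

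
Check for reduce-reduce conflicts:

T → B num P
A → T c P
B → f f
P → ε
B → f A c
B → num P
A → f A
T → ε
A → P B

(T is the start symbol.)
Augment with T' → T and build the canonical LR(0) collection (I0 = CLOSURE({[T' → . T]}), then GOTO on every symbol after a dot until no new states appear). It has 17 states:
  I0: { [B → . f A c], [B → . f f], [B → . num P], [T → . B num P], [T → .], [T' → . T] }  — shift, reduce
  I1: { [T → B . num P] }  — shift
  I2: { [T' → T .] }  — accept
  I3: { [A → . P B], [A → . T c P], [A → . f A], [B → . f A c], [B → . f f], [B → . num P], [B → f . A c], [B → f . f], [P → .], [T → . B num P], [T → .] }  — shift, 2 reduces
  I4: { [B → num . P], [P → .] }  — reduce
  I5: { [B → num P .] }  — reduce
  I6: { [B → f A . c] }  — shift
  I7: { [A → P . B], [B → . f A c], [B → . f f], [B → . num P] }  — shift
  I8: { [A → T . c P] }  — shift
  I9: { [A → . P B], [A → . T c P], [A → . f A], [A → f . A], [B → . f A c], [B → . f f], [B → . num P], [B → f . A c], [B → f . f], [B → f f .], [P → .], [T → . B num P], [T → .] }  — shift, 3 reduces
  I10: { [A → f A .], [B → f A . c] }  — shift, reduce
  I11: { [B → f A c .] }  — reduce
  I12: { [A → T c . P], [P → .] }  — reduce
  I13: { [A → T c P .] }  — reduce
  I14: { [A → P B .] }  — reduce
  I15: { [P → .], [T → B num . P] }  — reduce
  I16: { [T → B num P .] }  — reduce

I3 contains complete items [P → .], [T → .] — reduce-reduce conflict.
I9 contains complete items [B → f f .], [P → .], [T → .] — reduce-reduce conflict.

Answer: Yes — I3: [P → .] vs [T → .]; I9: [B → f f .] vs [P → .]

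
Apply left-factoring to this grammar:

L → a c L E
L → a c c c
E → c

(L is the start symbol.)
Left-factoring transforms A → αβ₁ | αβ₂ into A → αA' and A' → β₁ | β₂
(α is the longest common prefix among the alternatives). Repeat until
no nonterminal has two alternatives with a common prefix.

Round 1: L has alternatives sharing prefix 'a c'. Introduce L': L → a c L'
  Add: L' → L E
  Add: L' → c c

No remaining common prefixes — done.

Resulting grammar:
L → a c L'
L' → L E
L' → c c
E → c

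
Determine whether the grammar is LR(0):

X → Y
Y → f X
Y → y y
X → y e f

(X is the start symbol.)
Yes, the grammar is LR(0)

A grammar is LR(0) if no state in the canonical LR(0) collection has:
  - both a shift item (dot before a terminal) and a complete item (shift-reduce conflict), or
  - two or more complete items (reduce-reduce conflict; the accept item [X' → X .] counts as a complete item here).

Augment with X' → X and build the canonical LR(0) collection (I0 = CLOSURE({[X' → . X]}), then GOTO on every symbol after a dot until no new states appear). It has 9 states:
  I0: { [X → . Y], [X → . y e f], [X' → . X], [Y → . f X], [Y → . y y] }  — shift
  I1: { [X' → X .] }  — accept
  I2: { [X → Y .] }  — reduce
  I3: { [X → . Y], [X → . y e f], [Y → . f X], [Y → . y y], [Y → f . X] }  — shift
  I4: { [X → y . e f], [Y → y . y] }  — shift
  I5: { [X → y e . f] }  — shift
  I6: { [Y → y y .] }  — reduce
  I7: { [X → y e f .] }  — reduce
  I8: { [Y → f X .] }  — reduce

Every state is either a pure shift/goto state or contains exactly one complete item and nothing to shift — no conflicts. The grammar is LR(0).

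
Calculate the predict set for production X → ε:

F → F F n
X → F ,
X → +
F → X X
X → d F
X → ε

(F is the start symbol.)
{ $, '+', ',', 'd', 'n' }

PREDICT(X → ε) = (FIRST(RHS) \ {ε}) ∪ (FOLLOW(X) if ε ∈ FIRST(RHS), i.e. RHS ⇒* ε)
The right-hand side is ε (FIRST(ε) = { ε }), so the predict set is FOLLOW(X) = { $, '+', ',', 'd', 'n' }
PREDICT(X → ε) = { $, '+', ',', 'd', 'n' }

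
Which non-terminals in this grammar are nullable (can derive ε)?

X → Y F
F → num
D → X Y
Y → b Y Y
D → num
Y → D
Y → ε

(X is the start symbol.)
{ 'Y' }

A non-terminal is nullable if it can derive ε (the empty string): either it has an ε-production, or it has a production whose right-hand side consists entirely of nullable non-terminals.

ε-productions: Y → ε
So Y is immediately nullable.
No further non-terminal can be added: every production for the remaining non-terminals contains a terminal or a non-nullable non-terminal.
Nullable = { 'Y' }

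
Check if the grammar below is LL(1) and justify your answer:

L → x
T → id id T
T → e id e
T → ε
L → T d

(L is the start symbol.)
A grammar is LL(1) if for each non-terminal N with multiple productions, the predict sets of those productions are pairwise disjoint, where PREDICT(N → α) = (FIRST(α) \ {ε}) ∪ (FOLLOW(N) if α ⇒* ε).

Relevant sets:
  FIRST(T) = { 'e', 'id', ε }
  FOLLOW(T) = { 'd' }

For L:
  PREDICT(L → x) = { 'x' }
  PREDICT(L → T d) = { 'd', 'e', 'id' }
For T:
  PREDICT(T → id id T) = { 'id' }
  PREDICT(T → e id e) = { 'e' }
  PREDICT(T → ε) = { 'd' }

All predict sets are disjoint. The grammar IS LL(1).

Answer: Yes, the grammar is LL(1).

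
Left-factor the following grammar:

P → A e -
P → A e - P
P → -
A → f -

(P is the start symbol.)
P → A e - P'
P' → ε
P' → P
P → -
A → f -

Left-factoring transforms A → αβ₁ | αβ₂ into A → αA' and A' → β₁ | β₂
(α is the longest common prefix among the alternatives). Repeat until
no nonterminal has two alternatives with a common prefix.

Round 1: P has alternatives sharing prefix 'A e -'. Introduce P': P → A e - P'
  Add: P' → ε
  Add: P' → P

No remaining common prefixes — done.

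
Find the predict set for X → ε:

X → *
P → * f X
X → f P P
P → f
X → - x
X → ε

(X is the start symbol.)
PREDICT(X → ε) = (FIRST(RHS) \ {ε}) ∪ (FOLLOW(X) if ε ∈ FIRST(RHS), i.e. RHS ⇒* ε)
The right-hand side is ε (FIRST(ε) = { ε }), so the predict set is FOLLOW(X) = { $, '*', 'f' }
PREDICT(X → ε) = { $, '*', 'f' }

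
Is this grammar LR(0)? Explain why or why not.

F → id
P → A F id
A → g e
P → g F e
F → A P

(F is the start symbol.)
Augment with F' → F and build the canonical LR(0) collection (I0 = CLOSURE({[F' → . F]}), then GOTO on every symbol after a dot until no new states appear). It has 13 states:
  I0: { [A → . g e], [F → . A P], [F → . id], [F' → . F] }  — shift
  I1: { [A → . g e], [F → A . P], [P → . A F id], [P → . g F e] }  — shift
  I2: { [F' → F .] }  — accept
  I3: { [A → g . e] }  — shift
  I4: { [F → id .] }  — reduce
  I5: { [A → g e .] }  — reduce
  I6: { [A → . g e], [F → . A P], [F → . id], [P → A . F id] }  — shift
  I7: { [F → A P .] }  — reduce
  I8: { [A → . g e], [A → g . e], [F → . A P], [F → . id], [P → g . F e] }  — shift
  I9: { [P → g F . e] }  — shift
  I10: { [P → g F e .] }  — reduce
  I11: { [P → A F . id] }  — shift
  I12: { [P → A F id .] }  — reduce

Every state is either a pure shift/goto state or contains exactly one complete item and nothing to shift — no conflicts. The grammar is LR(0).

Answer: Yes, the grammar is LR(0)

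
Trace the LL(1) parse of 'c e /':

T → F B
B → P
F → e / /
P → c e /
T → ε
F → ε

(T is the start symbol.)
LL(1) parsing maintains a stack (initially the start symbol over $) and the input. At each step: if the stack top is a terminal, match it against the current input token; if it is a non-terminal N, replace it with the RHS of M[N, lookahead] (the unique production whose predict set contains the lookahead).

Stack is shown with the top on the left.

Stack    Input    Action
------------------------
T $      c e / $  output T → F B
F B $    c e / $  output F → ε
B $      c e / $  output B → P
P $      c e / $  output P → c e /
c e / $  c e / $  match 'c'
e / $    e / $    match 'e'
/ $      / $      match '/'
$        $        accept

The string is accepted.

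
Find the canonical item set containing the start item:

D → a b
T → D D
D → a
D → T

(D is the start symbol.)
First, augment the grammar with D' → D
I₀ = CLOSURE({ [D' → . D] }):
  [D' → . D] has the dot before D: add [D → . a b], [D → . a], [D → . T]
  [D → . T] has the dot before T: add [T → . D D]
No further items can be added.

I₀ = { [D → . T], [D → . a b], [D → . a], [D' → . D], [T → . D D] }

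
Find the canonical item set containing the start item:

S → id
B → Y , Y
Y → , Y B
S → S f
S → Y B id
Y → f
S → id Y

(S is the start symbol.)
{ [S → . S f], [S → . Y B id], [S → . id Y], [S → . id], [S' → . S], [Y → . , Y B], [Y → . f] }

First, augment the grammar with S' → S
I₀ = CLOSURE({ [S' → . S] }):
  [S' → . S] has the dot before S: add [S → . id], [S → . S f], [S → . Y B id], [S → . id Y]
  [S → . Y B id] has the dot before Y: add [Y → . , Y B], [Y → . f]
No further items can be added.

I₀ = { [S → . S f], [S → . Y B id], [S → . id Y], [S → . id], [S' → . S], [Y → . , Y B], [Y → . f] }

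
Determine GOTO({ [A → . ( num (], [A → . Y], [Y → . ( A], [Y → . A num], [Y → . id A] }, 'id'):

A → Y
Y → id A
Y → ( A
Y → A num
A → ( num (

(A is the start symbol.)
GOTO(I, 'id') = CLOSURE({ [A → αX.β] : [A → α.Xβ] ∈ I, X = 'id' })

Items with dot before 'id', with the dot advanced:
  [Y → . id A] → [Y → id . A]
Closure of the advanced items:
  [Y → id . A] has the dot before A: add [A → . Y], [A → . ( num (]
  [A → . Y] has the dot before Y: add [Y → . id A], [Y → . ( A], [Y → . A num]

GOTO = { [A → . ( num (], [A → . Y], [Y → . ( A], [Y → . A num], [Y → . id A], [Y → id . A] }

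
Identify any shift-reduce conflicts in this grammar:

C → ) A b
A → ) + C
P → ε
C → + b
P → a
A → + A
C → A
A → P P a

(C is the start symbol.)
Yes — I0: [P → .] vs [A → . ) + C]; I1: [P → .] vs [A → . ) + C]; I2: [P → .] vs [A → . ) + C]; I5: [P → .] vs [P → . a]; I10: [P → .] vs [A → . ) + C]; I13: [P → .] vs [A → . ) + C]; I15: [P → .] vs [A → . ) + C]

A shift-reduce conflict occurs when an LR(0) state has both:
  - a complete (reduce) item [A → α .] (dot at the end), and
  - a shift item [B → β . c γ] (dot before a terminal).

Augment with C' → C and build the canonical LR(0) collection (I0 = CLOSURE({[C' → . C]}), then GOTO on every symbol after a dot until no new states appear). It has 19 states:
  I0: { [A → . ) + C], [A → . + A], [A → . P P a], [C → . ) A b], [C → . + b], [C → . A], [C' → . C], [P → . a], [P → .] }  — shift, reduce
  I1: { [A → ) . + C], [A → . ) + C], [A → . + A], [A → . P P a], [C → ) . A b], [P → . a], [P → .] }  — shift, reduce
  I2: { [A → + . A], [A → . ) + C], [A → . + A], [A → . P P a], [C → + . b], [P → . a], [P → .] }  — shift, reduce
  I3: { [C → A .] }  — reduce
  I4: { [C' → C .] }  — accept
  I5: { [A → P . P a], [P → . a], [P → .] }  — shift, reduce
  I6: { [P → a .] }  — reduce
  I7: { [A → P P . a] }  — shift
  I8: { [A → P P a .] }  — reduce
  I9: { [A → ) . + C] }  — shift
  I10: { [A → + . A], [A → . ) + C], [A → . + A], [A → . P P a], [P → . a], [P → .] }  — shift, reduce
  I11: { [A → + A .] }  — reduce
  I12: { [C → + b .] }  — reduce
  I13: { [A → ) + . C], [A → . ) + C], [A → . + A], [A → . P P a], [C → . ) A b], [C → . + b], [C → . A], [P → . a], [P → .] }  — shift, reduce
  I14: { [A → ) + C .] }  — reduce
  I15: { [A → ) + . C], [A → + . A], [A → . ) + C], [A → . + A], [A → . P P a], [C → . ) A b], [C → . + b], [C → . A], [P → . a], [P → .] }  — shift, reduce
  I16: { [C → ) A . b] }  — shift
  I17: { [C → ) A b .] }  — reduce
  I18: { [A → + A .], [C → A .] }  — 2 reduces

I0 contains reduce item [P → .] and shift items [A → . ) + C], [A → . + A], [C → . ) A b], [C → . + b], [P → . a] — shift-reduce conflict.
I1 contains reduce item [P → .] and shift items [A → . ) + C], [A → ) . + C], [A → . + A], [P → . a] — shift-reduce conflict.
I2 contains reduce item [P → .] and shift items [A → . ) + C], [A → . + A], [C → + . b], [P → . a] — shift-reduce conflict.
I5 contains reduce item [P → .] and shift item [P → . a] — shift-reduce conflict.
I10 contains reduce item [P → .] and shift items [A → . ) + C], [A → . + A], [P → . a] — shift-reduce conflict.
I13 contains reduce item [P → .] and shift items [A → . ) + C], [A → . + A], [C → . ) A b], [C → . + b], [P → . a] — shift-reduce conflict.
I15 contains reduce item [P → .] and shift items [A → . ) + C], [A → . + A], [C → . ) A b], [C → . + b], [P → . a] — shift-reduce conflict.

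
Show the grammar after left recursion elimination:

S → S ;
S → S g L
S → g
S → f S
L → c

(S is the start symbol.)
S is directly left-recursive. The standard transformation for
  A → A α₁ | ... | A α_m | β₁ | ... | β_n
is
  A  → β₁ A' | ... | β_n A'
  A' → α₁ A' | ... | α_m A' | ε

S → g becomes S → g S'
S → f S becomes S → f S S'
S → S ; becomes S' → ; S'
S → S g L becomes S' → g L S'
Add S' → ε

Productions for other non-terminals are unchanged:
  L → c

Resulting grammar:
S → g S'
S → f S S'
S' → ; S'
S' → g L S'
S' → ε
L → c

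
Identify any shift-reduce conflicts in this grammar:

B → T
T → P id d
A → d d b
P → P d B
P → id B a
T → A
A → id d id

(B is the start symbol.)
A shift-reduce conflict occurs when an LR(0) state has both:
  - a complete (reduce) item [A → α .] (dot at the end), and
  - a shift item [B → β . c γ] (dot before a terminal).

Augment with B' → B and build the canonical LR(0) collection (I0 = CLOSURE({[B' → . B]}), then GOTO on every symbol after a dot until no new states appear). It has 17 states:
  I0: { [A → . d d b], [A → . id d id], [B → . T], [B' → . B], [P → . P d B], [P → . id B a], [T → . A], [T → . P id d] }  — shift
  I1: { [T → A .] }  — reduce
  I2: { [B' → B .] }  — accept
  I3: { [P → P . d B], [T → P . id d] }  — shift
  I4: { [B → T .] }  — reduce
  I5: { [A → d . d b] }  — shift
  I6: { [A → . d d b], [A → . id d id], [A → id . d id], [B → . T], [P → . P d B], [P → . id B a], [P → id . B a], [T → . A], [T → . P id d] }  — shift
  I7: { [P → id B . a] }  — shift
  I8: { [A → d . d b], [A → id d . id] }  — shift
  I9: { [A → d d . b] }  — shift
  I10: { [A → id d id .] }  — reduce
  I11: { [A → d d b .] }  — reduce
  I12: { [P → id B a .] }  — reduce
  I13: { [A → . d d b], [A → . id d id], [B → . T], [P → . P d B], [P → . id B a], [P → P d . B], [T → . A], [T → . P id d] }  — shift
  I14: { [T → P id . d] }  — shift
  I15: { [T → P id d .] }  — reduce
  I16: { [P → P d B .] }  — reduce

No state contains both a complete item and a shift item.

Answer: No shift-reduce conflicts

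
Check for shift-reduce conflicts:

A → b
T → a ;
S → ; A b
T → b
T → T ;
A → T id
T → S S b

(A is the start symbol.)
A shift-reduce conflict occurs when an LR(0) state has both:
  - a complete (reduce) item [A → α .] (dot at the end), and
  - a shift item [B → β . c γ] (dot before a terminal).

Augment with A' → A and build the canonical LR(0) collection (I0 = CLOSURE({[A' → . A]}), then GOTO on every symbol after a dot until no new states appear). It has 14 states:
  I0: { [A → . T id], [A → . b], [A' → . A], [S → . ; A b], [T → . S S b], [T → . T ;], [T → . a ;], [T → . b] }  — shift
  I1: { [A → . T id], [A → . b], [S → . ; A b], [S → ; . A b], [T → . S S b], [T → . T ;], [T → . a ;], [T → . b] }  — shift
  I2: { [A' → A .] }  — accept
  I3: { [S → . ; A b], [T → S . S b] }  — shift
  I4: { [A → T . id], [T → T . ;] }  — shift
  I5: { [T → a . ;] }  — shift
  I6: { [A → b .], [T → b .] }  — 2 reduces
  I7: { [T → a ; .] }  — reduce
  I8: { [T → T ; .] }  — reduce
  I9: { [A → T id .] }  — reduce
  I10: { [T → S S . b] }  — shift
  I11: { [T → S S b .] }  — reduce
  I12: { [S → ; A . b] }  — shift
  I13: { [S → ; A b .] }  — reduce

No state contains both a complete item and a shift item.

Answer: No shift-reduce conflicts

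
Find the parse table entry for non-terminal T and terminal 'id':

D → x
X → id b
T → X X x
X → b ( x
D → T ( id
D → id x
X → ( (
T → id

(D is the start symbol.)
T → X X x, T → id

To find M[T, 'id'], we find productions for T where 'id' is in the predict set (PREDICT(N → α) = (FIRST(α) \ {ε}) ∪ (FOLLOW(N) if α ⇒* ε)).

Relevant sets:
  FIRST(X) = { '(', 'b', 'id' }

T → X X x: PREDICT = { '(', 'b', 'id' }
  'id' is in predict set, so this production goes in M[T, 'id']
T → id: PREDICT = { 'id' }
  'id' is in predict set, so this production goes in M[T, 'id']

M[T, 'id'] = T → X X x, T → id  (a multiply-defined cell — the grammar is not LL(1))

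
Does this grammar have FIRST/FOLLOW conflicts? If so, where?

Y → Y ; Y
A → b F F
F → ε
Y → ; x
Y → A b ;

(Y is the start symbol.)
No FIRST/FOLLOW conflicts.

Nullable non-terminals: F.
F has a nullable alternative but only one production, so nothing to check.

A, Y have no nullable alternative, so no FIRST/FOLLOW check is needed there.

No FIRST/FOLLOW conflicts found.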